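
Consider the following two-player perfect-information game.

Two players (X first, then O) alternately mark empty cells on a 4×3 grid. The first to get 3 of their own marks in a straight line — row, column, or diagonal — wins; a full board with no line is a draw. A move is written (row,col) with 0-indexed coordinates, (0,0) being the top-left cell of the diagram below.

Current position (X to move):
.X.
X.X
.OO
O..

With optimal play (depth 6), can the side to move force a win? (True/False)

p1 X@[.X./X.X/.OO/O..]: (0,0)[XX./X.X/.OO/O..]-1 (0,2)[.XX/X.X/.OO/O..]-1 (1,1)[.X./XXX/.OO/O..]+1* (2,0)[.X./X.X/XOO/O..]+1 (3,1)[.X./X.X/.OO/OX.]-1 (3,2)[.X./X.X/.OO/O.X]-1
p2 O@[.X./XXX/.OO/O..] terminal -1; root [.X./X.X/.OO/O..] d6

X winning at [.X./X.X/.OO/O..]: True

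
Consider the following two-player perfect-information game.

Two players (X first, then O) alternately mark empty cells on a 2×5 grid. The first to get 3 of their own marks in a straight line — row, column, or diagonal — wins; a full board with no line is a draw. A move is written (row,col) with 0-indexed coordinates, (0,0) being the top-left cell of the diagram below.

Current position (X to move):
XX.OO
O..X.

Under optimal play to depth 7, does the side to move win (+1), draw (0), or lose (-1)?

p1 X@[XX.OO/O..X.]: (0,2)[XXXOO/O..X.]+1* (1,1)[XX.OO/OX.X.]-1 (1,2)[XX.OO/O.XX.]-1 (1,4)[XX.OO/O..XX]-1
p2 O@[XXXOO/O..X.] terminal -1; root [XX.OO/O..X.] d7

value(XX.OO/O..X., X) = +1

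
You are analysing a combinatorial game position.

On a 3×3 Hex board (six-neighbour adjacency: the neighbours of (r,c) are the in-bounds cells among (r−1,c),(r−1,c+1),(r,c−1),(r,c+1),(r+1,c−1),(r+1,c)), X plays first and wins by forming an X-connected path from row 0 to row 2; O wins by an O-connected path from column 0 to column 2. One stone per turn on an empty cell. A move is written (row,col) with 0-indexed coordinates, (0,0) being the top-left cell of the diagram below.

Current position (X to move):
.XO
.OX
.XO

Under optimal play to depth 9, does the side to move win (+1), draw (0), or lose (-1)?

ply 1, X at .XO/.OX/.XO | (0,0)=-1→XXO/.OX/.XO*; (1,0)=-1→.XO/XOX/.XO; (2,0)=-1→.XO/.OX/XXO
ply 2, O at XXO/.OX/.XO | (1,0)=+1→XXO/OOX/.XO*; (2,0)=+1→XXO/.OX/OXO
ply 3: XXO/OOX/.XO is terminal -1 (X); from .XO/.OX/.XO depth 9

value(.XO/.OX/.XO, X) = -1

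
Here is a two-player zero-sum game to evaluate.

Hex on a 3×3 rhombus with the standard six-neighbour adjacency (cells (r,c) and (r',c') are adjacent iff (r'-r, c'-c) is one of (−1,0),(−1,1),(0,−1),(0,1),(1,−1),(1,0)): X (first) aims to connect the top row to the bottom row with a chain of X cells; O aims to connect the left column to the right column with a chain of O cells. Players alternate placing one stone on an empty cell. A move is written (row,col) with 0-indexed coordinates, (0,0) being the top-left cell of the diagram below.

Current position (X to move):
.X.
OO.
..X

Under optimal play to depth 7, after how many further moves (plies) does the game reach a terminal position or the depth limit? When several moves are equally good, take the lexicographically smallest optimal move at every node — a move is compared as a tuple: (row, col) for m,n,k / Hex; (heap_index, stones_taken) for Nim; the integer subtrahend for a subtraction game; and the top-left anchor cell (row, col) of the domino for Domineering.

PV length from [.X./OO./..X]: 2 plies

[.X./OO./..X] X move#1: (0,0):-1/XX./OO./..X*, (0,2):-1/.XX/OO./..X, (1,2):-1/.X./OOX/..X, (2,0):-1/.X./OO./X.X, (2,1):-1/.X./OO./.XX
[XX./OO./..X] O move#2: (0,2):+1/XXO/OO./..X*, (1,2):+1/XX./OOO/..X, (2,0):+1/XX./OO./O.X, (2,1):+1/XX./OO./.OX
[XXO/OO./..X] end (terminal -1, X#3); searched .X./OO./..X to 7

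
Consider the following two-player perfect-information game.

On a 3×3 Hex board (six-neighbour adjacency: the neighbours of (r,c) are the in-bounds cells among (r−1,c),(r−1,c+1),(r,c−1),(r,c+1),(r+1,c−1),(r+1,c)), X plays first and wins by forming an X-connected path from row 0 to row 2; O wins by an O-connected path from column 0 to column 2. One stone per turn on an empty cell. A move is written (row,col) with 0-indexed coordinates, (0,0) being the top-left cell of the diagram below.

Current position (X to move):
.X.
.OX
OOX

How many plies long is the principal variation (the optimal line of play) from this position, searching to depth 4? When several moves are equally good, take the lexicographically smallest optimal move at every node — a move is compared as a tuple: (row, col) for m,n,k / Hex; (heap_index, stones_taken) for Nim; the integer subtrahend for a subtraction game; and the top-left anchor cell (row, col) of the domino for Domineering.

PV length from [.X./.OX/OOX]: 1 ply

[.X./.OX/OOX] X move#1: (0,0):-1/XX./.OX/OOX, (0,2):+1/.XX/.OX/OOX*, (1,0):-1/.X./XOX/OOX
[.XX/.OX/OOX] end (terminal -1, O#2); searched .X./.OX/OOX to 4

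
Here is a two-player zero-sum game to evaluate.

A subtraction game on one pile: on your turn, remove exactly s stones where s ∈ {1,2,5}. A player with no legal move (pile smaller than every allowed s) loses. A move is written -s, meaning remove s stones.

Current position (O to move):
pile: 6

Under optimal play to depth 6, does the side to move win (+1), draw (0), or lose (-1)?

value(6, O) = -1

p1 O@[6]: -1[5]-1* -2[4]-1 -5[1]-1
p2 X@[5]: -1[4]-1 -2[3]+1* -5[0]+1
p3 O@[3]: -1[2]-1* -2[1]-1
p4 X@[2]: -1[1]-1 -2[0]+1*
p5 O@[0] terminal -1; root [6] d6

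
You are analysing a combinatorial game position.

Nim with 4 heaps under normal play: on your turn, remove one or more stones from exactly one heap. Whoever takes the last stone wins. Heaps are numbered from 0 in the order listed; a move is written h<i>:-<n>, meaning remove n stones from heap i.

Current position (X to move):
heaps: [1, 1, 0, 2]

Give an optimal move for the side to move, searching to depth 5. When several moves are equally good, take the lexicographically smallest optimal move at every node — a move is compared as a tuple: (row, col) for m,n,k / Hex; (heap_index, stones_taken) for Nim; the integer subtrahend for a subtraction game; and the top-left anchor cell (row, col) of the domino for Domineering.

ply 1, X at (1,1,0,2) | h0:-1=-1→(0,1,0,2); h1:-1=-1→(1,0,0,2); h3:-1=-1→(1,1,0,1); h3:-2=+1→(1,1,0,0)*
ply 2, O at (1,1,0,0) | h0:-1=-1→(0,1,0,0)*; h1:-1=-1→(1,0,0,0)
ply 3, X at (0,1,0,0) | h1:-1=+1→(0,0,0,0)*
ply 4: (0,0,0,0) is terminal -1 (O); from (1,1,0,2) depth 5

X's best at [(1,1,0,2)]: h3:-2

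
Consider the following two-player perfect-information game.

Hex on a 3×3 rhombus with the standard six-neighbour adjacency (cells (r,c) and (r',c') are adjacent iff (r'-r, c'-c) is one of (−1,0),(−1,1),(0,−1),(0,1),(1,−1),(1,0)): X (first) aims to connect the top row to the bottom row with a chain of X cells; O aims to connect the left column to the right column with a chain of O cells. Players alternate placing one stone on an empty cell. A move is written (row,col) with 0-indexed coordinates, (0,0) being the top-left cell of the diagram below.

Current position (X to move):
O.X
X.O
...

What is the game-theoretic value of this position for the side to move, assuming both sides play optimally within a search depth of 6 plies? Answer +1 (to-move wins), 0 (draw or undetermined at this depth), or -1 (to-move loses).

value(O.X/X.O/..., X) = +1

ply 1, X at O.X/X.O/... | (0,1)=-1→OXX/X.O/...; (1,1)=+1→O.X/XXO/...*; (2,0)=+1→O.X/X.O/X..; (2,1)=-1→O.X/X.O/.X.; (2,2)=-1→O.X/X.O/..X
ply 2, O at O.X/XXO/... | (0,1)=-1→OOX/XXO/...*; (2,0)=-1→O.X/XXO/O..; (2,1)=-1→O.X/XXO/.O.; (2,2)=-1→O.X/XXO/..O
ply 3, X at OOX/XXO/... | (2,0)=+1→OOX/XXO/X..*; (2,1)=+1→OOX/XXO/.X.; (2,2)=+1→OOX/XXO/..X
ply 4: OOX/XXO/X.. is terminal -1 (O); from O.X/X.O/... depth 6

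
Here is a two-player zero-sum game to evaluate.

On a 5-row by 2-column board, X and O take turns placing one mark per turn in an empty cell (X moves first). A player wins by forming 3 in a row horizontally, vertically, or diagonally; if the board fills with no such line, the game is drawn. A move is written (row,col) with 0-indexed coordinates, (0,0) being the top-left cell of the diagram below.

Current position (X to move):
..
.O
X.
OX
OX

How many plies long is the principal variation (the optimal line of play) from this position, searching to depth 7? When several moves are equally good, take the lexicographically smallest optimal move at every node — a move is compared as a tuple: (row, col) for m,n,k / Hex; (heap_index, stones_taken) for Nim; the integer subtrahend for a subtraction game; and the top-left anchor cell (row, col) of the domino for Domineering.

ply 1, X at ../.O/X./OX/OX | (0,0)=+1→X./.O/X./OX/OX*; (0,1)=+0→.X/.O/X./OX/OX; (1,0)=+1→../XO/X./OX/OX; (2,1)=+1→../.O/XX/OX/OX
ply 2, O at X./.O/X./OX/OX | (0,1)=-1→XO/.O/X./OX/OX*; (1,0)=-1→X./OO/X./OX/OX; (2,1)=-1→X./.O/XO/OX/OX
ply 3, X at XO/.O/X./OX/OX | (1,0)=+1→XO/XO/X./OX/OX*; (2,1)=+1→XO/.O/XX/OX/OX
ply 4: XO/XO/X./OX/OX is terminal -1 (O); from ../.O/X./OX/OX depth 7

PV length from [../.O/X./OX/OX]: 3 plies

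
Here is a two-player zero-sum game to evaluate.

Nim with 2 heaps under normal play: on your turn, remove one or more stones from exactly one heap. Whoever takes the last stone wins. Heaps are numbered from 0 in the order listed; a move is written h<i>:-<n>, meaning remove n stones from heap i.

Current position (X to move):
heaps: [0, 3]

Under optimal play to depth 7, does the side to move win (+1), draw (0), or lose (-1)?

value((0,3), X) = +1

ply 1, X at (0,3) | h1:-1=-1→(0,2); h1:-2=-1→(0,1); h1:-3=+1→(0,0)*
ply 2: (0,0) is terminal -1 (O); from (0,3) depth 7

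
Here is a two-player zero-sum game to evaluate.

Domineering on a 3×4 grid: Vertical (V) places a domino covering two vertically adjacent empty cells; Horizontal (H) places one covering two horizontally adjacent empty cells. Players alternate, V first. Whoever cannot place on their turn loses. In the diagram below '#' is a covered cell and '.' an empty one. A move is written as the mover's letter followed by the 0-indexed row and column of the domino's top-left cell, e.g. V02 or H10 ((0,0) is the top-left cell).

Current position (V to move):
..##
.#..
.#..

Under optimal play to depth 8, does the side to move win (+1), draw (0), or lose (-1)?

[..##/.#../.#..] V move#1: V00:-1/#.##/##../.#.., V10:-1/..##/##../##.., V12:+1/..##/.##./.##.*, V13:+1/..##/.#.#/.#.#
[..##/.##./.##.] H move#2: H00:-1/####/.##./.##.*
[####/.##./.##.] V move#3: V10:+1/####/###./###.*, V13:+1/####/.###/.###
[####/###./###.] end (terminal -1, H#4); searched ..##/.#../.#.. to 8

value(..##/.#../.#.., V) = +1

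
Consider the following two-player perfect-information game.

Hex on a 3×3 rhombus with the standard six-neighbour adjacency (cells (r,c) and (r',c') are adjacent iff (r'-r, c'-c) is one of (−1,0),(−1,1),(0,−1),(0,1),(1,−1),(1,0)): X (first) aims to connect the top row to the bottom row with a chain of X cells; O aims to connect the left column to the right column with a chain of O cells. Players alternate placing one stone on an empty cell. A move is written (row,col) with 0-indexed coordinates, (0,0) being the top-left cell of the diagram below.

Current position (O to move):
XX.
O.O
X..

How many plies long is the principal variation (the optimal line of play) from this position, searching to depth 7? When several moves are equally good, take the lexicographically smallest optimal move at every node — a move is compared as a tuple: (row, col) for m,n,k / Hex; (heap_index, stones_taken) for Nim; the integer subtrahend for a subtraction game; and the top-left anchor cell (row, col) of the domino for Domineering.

[XX./O.O/X..] O move#1: (0,2):-1/XXO/O.O/X.., (1,1):+1/XX./OOO/X..*, (2,1):-1/XX./O.O/XO., (2,2):-1/XX./O.O/X.O
[XX./OOO/X..] end (terminal -1, X#2); searched XX./O.O/X.. to 7

PV length from [XX./O.O/X..]: 1 ply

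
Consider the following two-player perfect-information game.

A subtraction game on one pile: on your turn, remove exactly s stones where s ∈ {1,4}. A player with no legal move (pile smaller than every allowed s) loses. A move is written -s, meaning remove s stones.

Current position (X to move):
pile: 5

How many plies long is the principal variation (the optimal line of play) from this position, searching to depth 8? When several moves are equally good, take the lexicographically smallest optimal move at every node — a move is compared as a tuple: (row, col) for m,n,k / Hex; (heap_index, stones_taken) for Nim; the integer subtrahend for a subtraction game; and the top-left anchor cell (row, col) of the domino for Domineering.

PV length from [5]: 2 plies

[5] X move#1: -1:-1/4*, -4:-1/1
[4] O move#2: -1:-1/3, -4:+1/0*
[0] end (terminal -1, X#3); searched 5 to 8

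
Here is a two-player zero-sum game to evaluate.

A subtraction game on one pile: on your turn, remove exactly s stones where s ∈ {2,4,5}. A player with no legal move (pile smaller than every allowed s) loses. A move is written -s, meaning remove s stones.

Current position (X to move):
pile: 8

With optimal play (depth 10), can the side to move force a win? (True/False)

ply 1, X at 8 | -2=-1→6*; -4=-1→4; -5=-1→3
ply 2, O at 6 | -2=-1→4; -4=-1→2; -5=+1→1*
ply 3: 1 is terminal -1 (X); from 8 depth 10

X winning at [8]: False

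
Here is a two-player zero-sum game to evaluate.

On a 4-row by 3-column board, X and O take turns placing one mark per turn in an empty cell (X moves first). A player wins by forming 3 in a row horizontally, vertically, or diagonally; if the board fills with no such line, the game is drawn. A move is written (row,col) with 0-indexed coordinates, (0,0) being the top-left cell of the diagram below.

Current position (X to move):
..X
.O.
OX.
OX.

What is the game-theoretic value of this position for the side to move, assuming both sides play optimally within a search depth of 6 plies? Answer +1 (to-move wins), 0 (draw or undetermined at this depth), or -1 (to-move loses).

value(..X/.O./OX./OX., X) = 0

[..X/.O./OX./OX.] X move#1: (0,0):-1/X.X/.O./OX./OX., (0,1):-1/.XX/.O./OX./OX., (1,0):+0/..X/XO./OX./OX.*, (1,2):-1/..X/.OX/OX./OX., (2,2):-1/..X/.O./OXX/OX., (3,2):-1/..X/.O./OX./OXX
[..X/XO./OX./OX.] O move#2: (0,0):-1/O.X/XO./OX./OX., (0,1):-1/.OX/XO./OX./OX., (1,2):-1/..X/XOO/OX./OX., (2,2):-1/..X/XO./OXO/OX., (3,2):+0/..X/XO./OX./OXO*
[..X/XO./OX./OXO] X move#3: (0,0):+0/X.X/XO./OX./OXO*, (0,1):+0/.XX/XO./OX./OXO, (1,2):+0/..X/XOX/OX./OXO, (2,2):+0/..X/XO./OXX/OXO
[X.X/XO./OX./OXO] O move#4: (0,1):+0/XOX/XO./OX./OXO*, (1,2):-1/X.X/XOO/OX./OXO, (2,2):-1/X.X/XO./OXO/OXO
[XOX/XO./OX./OXO] X move#5: (1,2):+0/XOX/XOX/OX./OXO*, (2,2):+0/XOX/XO./OXX/OXO
[XOX/XOX/OX./OXO] O move#6: (2,2):+0/XOX/XOX/OXO/OXO*
[XOX/XOX/OXO/OXO] end (terminal +0, X#7); searched ..X/.O./OX./OX. to 6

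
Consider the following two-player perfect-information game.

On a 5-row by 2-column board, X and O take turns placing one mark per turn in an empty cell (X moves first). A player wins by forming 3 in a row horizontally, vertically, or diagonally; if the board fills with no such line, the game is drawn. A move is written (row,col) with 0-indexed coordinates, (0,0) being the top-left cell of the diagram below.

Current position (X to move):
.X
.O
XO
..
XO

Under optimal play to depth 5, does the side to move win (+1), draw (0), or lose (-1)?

[.X/.O/XO/../XO] X move#1: (0,0):-1/XX/.O/XO/../XO, (1,0):-1/.X/XO/XO/../XO, (3,0):+1/.X/.O/XO/X./XO*, (3,1):+0/.X/.O/XO/.X/XO
[.X/.O/XO/X./XO] end (terminal -1, O#2); searched .X/.O/XO/../XO to 5

value(.X/.O/XO/../XO, X) = +1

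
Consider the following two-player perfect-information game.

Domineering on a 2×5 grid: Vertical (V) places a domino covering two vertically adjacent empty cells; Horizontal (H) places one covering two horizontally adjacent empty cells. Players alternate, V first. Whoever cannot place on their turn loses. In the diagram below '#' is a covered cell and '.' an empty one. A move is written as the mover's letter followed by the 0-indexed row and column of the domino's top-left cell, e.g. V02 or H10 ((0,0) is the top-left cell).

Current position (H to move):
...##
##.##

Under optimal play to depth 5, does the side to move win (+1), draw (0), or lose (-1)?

p1 H@[...##/##.##]: H00[##.##/##.##]-1 H01[.####/##.##]+1*
p2 V@[.####/##.##] terminal -1; root [...##/##.##] d5

value(...##/##.##, H) = +1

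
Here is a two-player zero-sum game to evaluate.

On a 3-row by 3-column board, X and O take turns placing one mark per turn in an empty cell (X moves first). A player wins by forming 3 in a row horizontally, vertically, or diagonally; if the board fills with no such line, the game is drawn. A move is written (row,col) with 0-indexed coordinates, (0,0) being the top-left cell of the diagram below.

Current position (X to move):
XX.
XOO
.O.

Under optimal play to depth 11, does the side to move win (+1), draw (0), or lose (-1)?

ply 1, X at XX./XOO/.O. | (0,2)=+1→XXX/XOO/.O.*; (2,0)=+1→XX./XOO/XO.; (2,2)=+1→XX./XOO/.OX
ply 2: XXX/XOO/.O. is terminal -1 (O); from XX./XOO/.O. depth 11

value(XX./XOO/.O., X) = +1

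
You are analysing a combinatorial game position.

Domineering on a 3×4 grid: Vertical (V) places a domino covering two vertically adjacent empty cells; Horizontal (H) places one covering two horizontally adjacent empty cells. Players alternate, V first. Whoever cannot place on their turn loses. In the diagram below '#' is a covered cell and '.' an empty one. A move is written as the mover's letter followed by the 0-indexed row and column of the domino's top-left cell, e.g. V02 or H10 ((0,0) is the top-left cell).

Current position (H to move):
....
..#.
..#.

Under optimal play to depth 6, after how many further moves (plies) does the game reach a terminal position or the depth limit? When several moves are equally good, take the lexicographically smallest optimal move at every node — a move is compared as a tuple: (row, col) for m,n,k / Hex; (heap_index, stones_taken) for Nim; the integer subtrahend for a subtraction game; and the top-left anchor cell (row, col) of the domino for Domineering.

PV length from [..../..#./..#.]: 3 plies

ply 1, H at ..../..#./..#. | H00=-1→##../..#./..#.; H01=-1→.##./..#./..#.; H02=-1→..##/..#./..#.; H10=+1→..../###./..#.*; H20=-1→..../..#./###.
ply 2, V at ..../###./..#. | V03=-1→...#/####/..#.*; V13=-1→..../####/..##
ply 3, H at ...#/####/..#. | H00=+1→##.#/####/..#.*; H01=+1→.###/####/..#.; H20=+1→...#/####/###.
ply 4: ##.#/####/..#. is terminal -1 (V); from ..../..#./..#. depth 6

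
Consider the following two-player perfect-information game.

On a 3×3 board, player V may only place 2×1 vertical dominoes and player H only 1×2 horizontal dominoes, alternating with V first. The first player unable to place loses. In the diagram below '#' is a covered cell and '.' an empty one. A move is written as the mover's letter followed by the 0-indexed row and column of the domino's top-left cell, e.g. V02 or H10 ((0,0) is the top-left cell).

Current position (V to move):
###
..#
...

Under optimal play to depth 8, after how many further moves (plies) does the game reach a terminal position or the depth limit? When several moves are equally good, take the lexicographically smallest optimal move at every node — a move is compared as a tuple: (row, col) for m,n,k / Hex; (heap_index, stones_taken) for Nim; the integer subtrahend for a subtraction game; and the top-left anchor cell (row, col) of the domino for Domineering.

PV length from [###/..#/...]: 1 ply

p1 V@[###/..#/...]: V10[###/#.#/#..]-1 V11[###/.##/.#.]+1*
p2 H@[###/.##/.#.] terminal -1; root [###/..#/...] d8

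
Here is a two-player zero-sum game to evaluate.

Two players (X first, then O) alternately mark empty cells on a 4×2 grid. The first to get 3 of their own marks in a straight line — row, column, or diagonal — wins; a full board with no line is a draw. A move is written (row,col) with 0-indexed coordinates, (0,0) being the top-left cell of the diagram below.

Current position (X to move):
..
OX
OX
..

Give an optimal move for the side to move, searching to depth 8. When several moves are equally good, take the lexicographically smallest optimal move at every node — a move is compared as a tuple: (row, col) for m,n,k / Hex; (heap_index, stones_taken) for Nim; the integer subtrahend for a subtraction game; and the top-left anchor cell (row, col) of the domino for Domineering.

p1 X@[../OX/OX/..]: (0,0)[X./OX/OX/..]-1 (0,1)[.X/OX/OX/..]+1* (3,0)[../OX/OX/X.]-1 (3,1)[../OX/OX/.X]+1
p2 O@[.X/OX/OX/..] terminal -1; root [../OX/OX/..] d8

X's best at [../OX/OX/..]: (0,1)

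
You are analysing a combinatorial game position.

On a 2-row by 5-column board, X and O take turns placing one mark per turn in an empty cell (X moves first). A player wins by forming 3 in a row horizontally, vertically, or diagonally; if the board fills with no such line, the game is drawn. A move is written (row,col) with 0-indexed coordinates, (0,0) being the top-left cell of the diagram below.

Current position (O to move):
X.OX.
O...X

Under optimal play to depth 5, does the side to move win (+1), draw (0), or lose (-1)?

value(X.OX./O...X, O) = 0

ply 1, O at X.OX./O...X | (0,1)=+0→XOOX./O...X*; (0,4)=+0→X.OXO/O...X; (1,1)=+0→X.OX./OO..X; (1,2)=+0→X.OX./O.O.X; (1,3)=+0→X.OX./O..OX
ply 2, X at XOOX./O...X | (0,4)=+0→XOOXX/O...X*; (1,1)=+0→XOOX./OX..X; (1,2)=+0→XOOX./O.X.X; (1,3)=+0→XOOX./O..XX
ply 3, O at XOOXX/O...X | (1,1)=+0→XOOXX/OO..X*; (1,2)=+0→XOOXX/O.O.X; (1,3)=+0→XOOXX/O..OX
ply 4, X at XOOXX/OO..X | (1,2)=+0→XOOXX/OOX.X*; (1,3)=-1→XOOXX/OO.XX
ply 5, O at XOOXX/OOX.X | (1,3)=+0→XOOXX/OOXOX*
ply 6: XOOXX/OOXOX is terminal +0 (X); from X.OX./O...X depth 5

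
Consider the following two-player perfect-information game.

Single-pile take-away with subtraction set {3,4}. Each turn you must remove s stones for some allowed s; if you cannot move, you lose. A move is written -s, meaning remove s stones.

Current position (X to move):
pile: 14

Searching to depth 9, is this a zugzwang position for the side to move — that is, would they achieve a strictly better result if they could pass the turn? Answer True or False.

zugzwang(14, X) = True

[14] X move#1: -3:-1/11*, -4:-1/10
[11] O move#2: -3:+1/8*, -4:+1/7
[8] X move#3: -3:-1/5*, -4:-1/4
[5] O move#4: -3:+1/2*, -4:+1/1
[2] end (terminal -1, X#5); searched 14 to 9
suppose X passes — search the same position with O to move:
pass> [14] O move#1: -3:-1/11*, -4:-1/10
pass> [11] X move#2: -3:+1/8*, -4:+1/7
pass> [8] O move#3: -3:-1/5*, -4:-1/4
pass> [5] X move#4: -3:+1/2*, -4:+1/1
pass> [2] end (terminal -1, O#5); searched 14 to 9
for X: play -1, pass +1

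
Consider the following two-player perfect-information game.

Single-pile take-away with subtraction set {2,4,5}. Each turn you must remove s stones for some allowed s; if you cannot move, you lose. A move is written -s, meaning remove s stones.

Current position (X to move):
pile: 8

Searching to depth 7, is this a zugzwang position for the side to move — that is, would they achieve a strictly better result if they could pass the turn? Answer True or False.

ply 1, X at 8 | -2=-1→6*; -4=-1→4; -5=-1→3
ply 2, O at 6 | -2=-1→4; -4=-1→2; -5=+1→1*
ply 3: 1 is terminal -1 (X); from 8 depth 7
if X skipped the turn, O would face:
~ ply 1, O at 8 | -2=-1→6*; -4=-1→4; -5=-1→3
~ ply 2, X at 6 | -2=-1→4; -4=-1→2; -5=+1→1*
~ ply 3: 1 is terminal -1 (O); from 8 depth 7
compare (X): move=-1 vs pass=+1

zugzwang(8, X) = True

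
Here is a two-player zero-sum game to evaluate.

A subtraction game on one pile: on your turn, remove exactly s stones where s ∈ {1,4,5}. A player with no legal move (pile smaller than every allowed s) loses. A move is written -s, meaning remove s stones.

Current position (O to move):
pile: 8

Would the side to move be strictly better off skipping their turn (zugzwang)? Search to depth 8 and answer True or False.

ply 1, O at 8 | -1=-1→7*; -4=-1→4; -5=-1→3
ply 2, X at 7 | -1=-1→6; -4=-1→3; -5=+1→2*
ply 3, O at 2 | -1=-1→1*
ply 4, X at 1 | -1=+1→0*
ply 5: 0 is terminal -1 (O); from 8 depth 8
suppose O passes — search the same position with X to move:
pass> ply 1, X at 8 | -1=-1→7*; -4=-1→4; -5=-1→3
pass> ply 2, O at 7 | -1=-1→6; -4=-1→3; -5=+1→2*
pass> ply 3, X at 2 | -1=-1→1*
pass> ply 4, O at 1 | -1=+1→0*
pass> ply 5: 0 is terminal -1 (X); from 8 depth 8
for O: play -1, pass +1

zugzwang(8, O) = True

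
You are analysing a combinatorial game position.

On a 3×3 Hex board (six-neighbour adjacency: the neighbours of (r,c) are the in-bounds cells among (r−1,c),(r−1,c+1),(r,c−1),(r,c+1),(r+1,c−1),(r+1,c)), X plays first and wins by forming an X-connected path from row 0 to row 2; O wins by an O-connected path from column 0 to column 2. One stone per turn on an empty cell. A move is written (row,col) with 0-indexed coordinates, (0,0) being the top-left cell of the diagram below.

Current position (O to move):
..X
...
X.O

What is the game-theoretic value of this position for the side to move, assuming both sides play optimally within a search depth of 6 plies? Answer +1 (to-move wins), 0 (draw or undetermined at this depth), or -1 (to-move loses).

value(..X/.../X.O, O) = -1

p1 O@[..X/.../X.O]: (0,0)[O.X/.../X.O]-1* (0,1)[.OX/.../X.O]-1 (1,0)[..X/O../X.O]-1 (1,1)[..X/.O./X.O]-1 (1,2)[..X/..O/X.O]-1 (2,1)[..X/.../XOO]-1
p2 X@[O.X/.../X.O]: (0,1)[OXX/.../X.O]+1* (1,0)[O.X/X../X.O]+1 (1,1)[O.X/.X./X.O]+1 (1,2)[O.X/..X/X.O]+1 (2,1)[O.X/.../XXO]+1
p3 O@[OXX/.../X.O]: (1,0)[OXX/O../X.O]-1* (1,1)[OXX/.O./X.O]-1 (1,2)[OXX/..O/X.O]-1 (2,1)[OXX/.../XOO]-1
p4 X@[OXX/O../X.O]: (1,1)[OXX/OX./X.O]+1* (1,2)[OXX/O.X/X.O]+1 (2,1)[OXX/O../XXO]+1
p5 O@[OXX/OX./X.O] terminal -1; root [..X/.../X.O] d6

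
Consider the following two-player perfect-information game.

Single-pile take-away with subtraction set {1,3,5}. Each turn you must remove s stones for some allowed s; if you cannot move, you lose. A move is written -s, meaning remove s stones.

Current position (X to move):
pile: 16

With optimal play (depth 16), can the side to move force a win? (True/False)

ply 1, X at 16 | -1=-1→15*; -3=-1→13; -5=-1→11
ply 2, O at 15 | -1=+1→14*; -3=+1→12; -5=+1→10
ply 3, X at 14 | -1=-1→13*; -3=-1→11; -5=-1→9
ply 4, O at 13 | -1=+1→12*; -3=+1→10; -5=+1→8
ply 5, X at 12 | -1=-1→11*; -3=-1→9; -5=-1→7
ply 6, O at 11 | -1=+1→10*; -3=+1→8; -5=+1→6
ply 7, X at 10 | -1=-1→9*; -3=-1→7; -5=-1→5
ply 8, O at 9 | -1=+1→8*; -3=+1→6; -5=+1→4
ply 9, X at 8 | -1=-1→7*; -3=-1→5; -5=-1→3
ply 10, O at 7 | -1=+1→6*; -3=+1→4; -5=+1→2
ply 11, X at 6 | -1=-1→5*; -3=-1→3; -5=-1→1
ply 12, O at 5 | -1=+1→4*; -3=+1→2; -5=+1→0
ply 13, X at 4 | -1=-1→3*; -3=-1→1
ply 14, O at 3 | -1=+1→2*; -3=+1→0
ply 15, X at 2 | -1=-1→1*
ply 16, O at 1 | -1=+1→0*
ply 17: 0 is terminal -1 (X); from 16 depth 16

X winning at [16]: False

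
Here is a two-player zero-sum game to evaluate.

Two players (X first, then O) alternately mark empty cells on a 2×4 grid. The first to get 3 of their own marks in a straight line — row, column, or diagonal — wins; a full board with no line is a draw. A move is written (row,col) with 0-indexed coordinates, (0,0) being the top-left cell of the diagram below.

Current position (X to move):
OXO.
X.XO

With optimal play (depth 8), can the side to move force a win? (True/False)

X winning at [OXO./X.XO]: True

[OXO./X.XO] X move#1: (0,3):+0/OXOX/X.XO, (1,1):+1/OXO./XXXO*
[OXO./XXXO] end (terminal -1, O#2); searched OXO./X.XO to 8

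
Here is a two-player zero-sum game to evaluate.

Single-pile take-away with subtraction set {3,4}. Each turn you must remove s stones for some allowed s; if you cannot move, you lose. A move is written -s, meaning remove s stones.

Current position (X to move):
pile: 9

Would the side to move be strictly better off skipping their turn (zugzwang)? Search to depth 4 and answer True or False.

[9] X move#1: -3:-1/6*, -4:-1/5
[6] O move#2: -3:-1/3, -4:+1/2*
[2] end (terminal -1, X#3); searched 9 to 4
pass branch (O moves first from the same position):
  | [9] O move#1: -3:-1/6*, -4:-1/5
  | [6] X move#2: -3:-1/3, -4:+1/2*
  | [2] end (terminal -1, O#3); searched 9 to 4
X moving scores -1; X passing scores +1

zugzwang(9, X) = True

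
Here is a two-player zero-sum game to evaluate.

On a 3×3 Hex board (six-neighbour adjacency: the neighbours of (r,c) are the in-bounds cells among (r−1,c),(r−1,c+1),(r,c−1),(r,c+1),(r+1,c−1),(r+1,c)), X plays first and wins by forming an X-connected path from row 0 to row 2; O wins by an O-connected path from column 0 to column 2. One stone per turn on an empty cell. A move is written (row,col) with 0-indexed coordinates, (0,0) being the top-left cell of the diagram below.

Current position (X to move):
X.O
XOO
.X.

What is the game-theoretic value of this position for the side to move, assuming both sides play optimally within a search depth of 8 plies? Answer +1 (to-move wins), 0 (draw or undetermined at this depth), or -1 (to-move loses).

[X.O/XOO/.X.] X move#1: (0,1):-1/XXO/XOO/.X., (2,0):+1/X.O/XOO/XX.*, (2,2):-1/X.O/XOO/.XX
[X.O/XOO/XX.] end (terminal -1, O#2); searched X.O/XOO/.X. to 8

value(X.O/XOO/.X., X) = +1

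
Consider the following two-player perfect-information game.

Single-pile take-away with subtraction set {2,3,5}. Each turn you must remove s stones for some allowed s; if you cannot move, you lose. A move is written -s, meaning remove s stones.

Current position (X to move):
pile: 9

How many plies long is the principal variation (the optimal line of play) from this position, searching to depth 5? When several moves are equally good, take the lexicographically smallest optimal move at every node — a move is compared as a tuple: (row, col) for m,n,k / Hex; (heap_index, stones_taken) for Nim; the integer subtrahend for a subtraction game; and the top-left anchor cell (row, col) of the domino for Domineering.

PV length from [9]: 3 plies

[9] X move#1: -2:+1/7*, -3:-1/6, -5:-1/4
[7] O move#2: -2:-1/5*, -3:-1/4, -5:-1/2
[5] X move#3: -2:-1/3, -3:-1/2, -5:+1/0*
[0] end (terminal -1, O#4); searched 9 to 5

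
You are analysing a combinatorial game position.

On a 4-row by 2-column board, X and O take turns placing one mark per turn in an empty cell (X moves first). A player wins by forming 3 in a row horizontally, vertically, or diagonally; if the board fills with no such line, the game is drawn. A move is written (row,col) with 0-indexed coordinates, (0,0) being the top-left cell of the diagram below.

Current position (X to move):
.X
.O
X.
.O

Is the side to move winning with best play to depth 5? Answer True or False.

X winning at [.X/.O/X./.O]: False

[.X/.O/X./.O] X move#1: (0,0):-1/XX/.O/X./.O, (1,0):-1/.X/XO/X./.O, (2,1):+0/.X/.O/XX/.O*, (3,0):-1/.X/.O/X./XO
[.X/.O/XX/.O] O move#2: (0,0):+0/OX/.O/XX/.O*, (1,0):+0/.X/OO/XX/.O, (3,0):+0/.X/.O/XX/OO
[OX/.O/XX/.O] X move#3: (1,0):+0/OX/XO/XX/.O*, (3,0):+0/OX/.O/XX/XO
[OX/XO/XX/.O] O move#4: (3,0):+0/OX/XO/XX/OO*
[OX/XO/XX/OO] end (terminal +0, X#5); searched .X/.O/X./.O to 5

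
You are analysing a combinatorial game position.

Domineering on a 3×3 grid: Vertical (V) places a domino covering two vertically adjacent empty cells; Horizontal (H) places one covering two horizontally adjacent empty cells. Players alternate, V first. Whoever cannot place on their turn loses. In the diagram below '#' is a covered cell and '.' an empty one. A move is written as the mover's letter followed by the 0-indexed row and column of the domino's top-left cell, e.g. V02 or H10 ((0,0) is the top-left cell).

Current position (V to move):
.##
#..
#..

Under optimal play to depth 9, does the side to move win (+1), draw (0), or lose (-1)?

value(.##/#../#.., V) = +1

[.##/#../#..] V move#1: V11:+1/.##/##./##.*, V12:+1/.##/#.#/#.#
[.##/##./##.] end (terminal -1, H#2); searched .##/#../#.. to 9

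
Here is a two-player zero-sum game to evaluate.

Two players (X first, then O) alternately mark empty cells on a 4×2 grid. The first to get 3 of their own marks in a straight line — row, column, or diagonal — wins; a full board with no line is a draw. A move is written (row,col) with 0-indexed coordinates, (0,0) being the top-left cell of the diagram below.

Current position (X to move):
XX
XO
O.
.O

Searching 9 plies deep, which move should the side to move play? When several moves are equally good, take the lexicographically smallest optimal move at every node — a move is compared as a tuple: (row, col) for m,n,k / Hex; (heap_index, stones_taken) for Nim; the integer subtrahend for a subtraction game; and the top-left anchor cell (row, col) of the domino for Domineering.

[XX/XO/O./.O] X move#1: (2,1):+0/XX/XO/OX/.O*, (3,0):-1/XX/XO/O./XO
[XX/XO/OX/.O] O move#2: (3,0):+0/XX/XO/OX/OO*
[XX/XO/OX/OO] end (terminal +0, X#3); searched XX/XO/O./.O to 9

X's best at [XX/XO/O./.O]: (2,1)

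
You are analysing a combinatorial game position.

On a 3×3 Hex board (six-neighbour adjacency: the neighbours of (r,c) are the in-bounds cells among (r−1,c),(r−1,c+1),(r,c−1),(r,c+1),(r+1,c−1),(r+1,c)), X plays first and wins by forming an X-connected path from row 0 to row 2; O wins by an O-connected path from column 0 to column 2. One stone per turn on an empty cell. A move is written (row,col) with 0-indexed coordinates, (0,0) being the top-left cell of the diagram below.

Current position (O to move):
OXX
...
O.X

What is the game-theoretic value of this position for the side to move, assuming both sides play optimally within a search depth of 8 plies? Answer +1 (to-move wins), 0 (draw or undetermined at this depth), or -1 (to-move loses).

value(OXX/.../O.X, O) = +1

p1 O@[OXX/.../O.X]: (1,0)[OXX/O../O.X]-1 (1,1)[OXX/.O./O.X]-1 (1,2)[OXX/..O/O.X]+1* (2,1)[OXX/.../OOX]-1
p2 X@[OXX/..O/O.X]: (1,0)[OXX/X.O/O.X]-1* (1,1)[OXX/.XO/O.X]-1 (2,1)[OXX/..O/OXX]-1
p3 O@[OXX/X.O/O.X]: (1,1)[OXX/XOO/O.X]+1* (2,1)[OXX/X.O/OOX]+1
p4 X@[OXX/XOO/O.X] terminal -1; root [OXX/.../O.X] d8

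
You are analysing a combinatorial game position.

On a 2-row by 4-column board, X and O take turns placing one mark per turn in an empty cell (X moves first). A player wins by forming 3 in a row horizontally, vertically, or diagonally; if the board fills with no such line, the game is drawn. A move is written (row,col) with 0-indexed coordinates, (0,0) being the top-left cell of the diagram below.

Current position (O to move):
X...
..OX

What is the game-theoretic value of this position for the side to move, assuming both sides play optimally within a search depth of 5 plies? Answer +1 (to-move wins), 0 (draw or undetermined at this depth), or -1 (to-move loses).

p1 O@[X.../..OX]: (0,1)[XO../..OX]+0* (0,2)[X.O./..OX]+0 (0,3)[X..O/..OX]+0 (1,0)[X.../O.OX]+0 (1,1)[X.../.OOX]+0
p2 X@[XO../..OX]: (0,2)[XOX./..OX]+0* (0,3)[XO.X/..OX]+0 (1,0)[XO../X.OX]+0 (1,1)[XO../.XOX]+0
p3 O@[XOX./..OX]: (0,3)[XOXO/..OX]+0* (1,0)[XOX./O.OX]+0 (1,1)[XOX./.OOX]+0
p4 X@[XOXO/..OX]: (1,0)[XOXO/X.OX]+0* (1,1)[XOXO/.XOX]+0
p5 O@[XOXO/X.OX]: (1,1)[XOXO/XOOX]+0*
p6 X@[XOXO/XOOX] terminal +0; root [X.../..OX] d5

value(X.../..OX, O) = 0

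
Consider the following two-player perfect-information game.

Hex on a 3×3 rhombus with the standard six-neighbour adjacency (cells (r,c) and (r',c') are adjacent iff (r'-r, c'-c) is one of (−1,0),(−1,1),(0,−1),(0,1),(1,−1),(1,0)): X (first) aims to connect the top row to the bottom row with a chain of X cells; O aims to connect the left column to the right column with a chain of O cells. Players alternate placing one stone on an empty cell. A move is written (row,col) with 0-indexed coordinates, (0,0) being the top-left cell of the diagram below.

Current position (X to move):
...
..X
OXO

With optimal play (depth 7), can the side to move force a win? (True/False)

ply 1, X at .../..X/OXO | (0,0)=+1→X../..X/OXO*; (0,1)=+1→.X./..X/OXO; (0,2)=+1→..X/..X/OXO; (1,0)=+1→.../X.X/OXO; (1,1)=+1→.../.XX/OXO
ply 2, O at X../..X/OXO | (0,1)=-1→XO./..X/OXO*; (0,2)=-1→X.O/..X/OXO; (1,0)=-1→X../O.X/OXO; (1,1)=-1→X../.OX/OXO
ply 3, X at XO./..X/OXO | (0,2)=+1→XOX/..X/OXO*; (1,0)=+1→XO./X.X/OXO; (1,1)=+1→XO./.XX/OXO
ply 4: XOX/..X/OXO is terminal -1 (O); from .../..X/OXO depth 7

X winning at [.../..X/OXO]: True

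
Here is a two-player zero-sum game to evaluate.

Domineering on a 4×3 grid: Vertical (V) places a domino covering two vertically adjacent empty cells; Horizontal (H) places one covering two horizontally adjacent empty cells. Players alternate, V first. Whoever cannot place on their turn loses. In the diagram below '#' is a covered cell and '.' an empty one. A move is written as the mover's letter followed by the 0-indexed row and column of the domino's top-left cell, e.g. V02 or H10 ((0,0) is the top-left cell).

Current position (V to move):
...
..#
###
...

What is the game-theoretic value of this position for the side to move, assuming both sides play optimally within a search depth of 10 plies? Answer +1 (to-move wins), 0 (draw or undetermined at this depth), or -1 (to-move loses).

ply 1, V at .../..#/###/... | V00=-1→#../#.#/###/...; V01=+1→.#./.##/###/...*
ply 2, H at .#./.##/###/... | H30=-1→.#./.##/###/##.*; H31=-1→.#./.##/###/.##
ply 3, V at .#./.##/###/##. | V00=+1→##./###/###/##.*
ply 4: ##./###/###/##. is terminal -1 (H); from .../..#/###/... depth 10

value(.../..#/###/..., V) = +1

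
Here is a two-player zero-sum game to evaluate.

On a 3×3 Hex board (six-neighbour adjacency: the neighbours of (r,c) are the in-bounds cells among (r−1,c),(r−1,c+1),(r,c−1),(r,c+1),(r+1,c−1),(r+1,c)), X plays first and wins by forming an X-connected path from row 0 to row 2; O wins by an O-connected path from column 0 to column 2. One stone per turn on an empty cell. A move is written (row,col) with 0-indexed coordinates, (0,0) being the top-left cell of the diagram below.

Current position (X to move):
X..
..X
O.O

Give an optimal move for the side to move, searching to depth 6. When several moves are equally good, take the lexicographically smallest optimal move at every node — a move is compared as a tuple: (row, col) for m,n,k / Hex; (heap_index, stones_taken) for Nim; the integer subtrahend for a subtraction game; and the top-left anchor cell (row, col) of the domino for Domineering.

ply 1, X at X../..X/O.O | (0,1)=-1→XX./..X/O.O; (0,2)=-1→X.X/..X/O.O; (1,0)=-1→X../X.X/O.O; (1,1)=-1→X../.XX/O.O; (2,1)=+1→X../..X/OXO*
ply 2, O at X../..X/OXO | (0,1)=-1→XO./..X/OXO*; (0,2)=-1→X.O/..X/OXO; (1,0)=-1→X../O.X/OXO; (1,1)=-1→X../.OX/OXO
ply 3, X at XO./..X/OXO | (0,2)=+1→XOX/..X/OXO*; (1,0)=+1→XO./X.X/OXO; (1,1)=+1→XO./.XX/OXO
ply 4: XOX/..X/OXO is terminal -1 (O); from X../..X/O.O depth 6

X's best at [X../..X/O.O]: (2,1)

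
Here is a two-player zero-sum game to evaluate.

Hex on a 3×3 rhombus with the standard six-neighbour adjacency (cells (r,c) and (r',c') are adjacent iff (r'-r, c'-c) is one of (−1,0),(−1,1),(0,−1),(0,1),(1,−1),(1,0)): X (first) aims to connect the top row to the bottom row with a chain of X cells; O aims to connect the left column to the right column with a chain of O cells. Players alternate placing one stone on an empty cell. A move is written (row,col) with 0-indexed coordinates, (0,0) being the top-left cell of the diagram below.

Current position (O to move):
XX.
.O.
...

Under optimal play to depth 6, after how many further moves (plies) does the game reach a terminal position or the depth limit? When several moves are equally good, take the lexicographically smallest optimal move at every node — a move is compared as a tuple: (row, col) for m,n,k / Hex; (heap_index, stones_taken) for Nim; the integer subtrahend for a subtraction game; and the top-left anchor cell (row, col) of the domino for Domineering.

PV length from [XX./.O./...]: 3 plies

[XX./.O./...] O move#1: (0,2):+1/XXO/.O./...*, (1,0):+1/XX./OO./..., (1,2):+1/XX./.OO/..., (2,0):+1/XX./.O./O.., (2,1):+1/XX./.O./.O., (2,2):+1/XX./.O./..O
[XXO/.O./...] X move#2: (1,0):-1/XXO/XO./...*, (1,2):-1/XXO/.OX/..., (2,0):-1/XXO/.O./X.., (2,1):-1/XXO/.O./.X., (2,2):-1/XXO/.O./..X
[XXO/XO./...] O move#3: (1,2):-1/XXO/XOO/..., (2,0):+1/XXO/XO./O..*, (2,1):-1/XXO/XO./.O., (2,2):-1/XXO/XO./..O
[XXO/XO./O..] end (terminal -1, X#4); searched XX./.O./... to 6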